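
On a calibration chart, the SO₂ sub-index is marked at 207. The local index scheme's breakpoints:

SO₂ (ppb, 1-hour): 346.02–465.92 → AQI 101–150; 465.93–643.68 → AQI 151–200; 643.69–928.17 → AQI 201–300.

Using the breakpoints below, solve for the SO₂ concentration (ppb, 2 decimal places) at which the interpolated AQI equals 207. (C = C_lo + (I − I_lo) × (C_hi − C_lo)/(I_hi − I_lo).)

AQI 207 lies in the 201–300 band, which corresponds to 643.69–928.17 ppb.
C = 643.69 + (207−201)×(928.17−643.69)/(300−201) = 643.69 + 6×284.48/99 ≈ 660.9312 ppb → 660.93 ppb to 2 dp.

660.93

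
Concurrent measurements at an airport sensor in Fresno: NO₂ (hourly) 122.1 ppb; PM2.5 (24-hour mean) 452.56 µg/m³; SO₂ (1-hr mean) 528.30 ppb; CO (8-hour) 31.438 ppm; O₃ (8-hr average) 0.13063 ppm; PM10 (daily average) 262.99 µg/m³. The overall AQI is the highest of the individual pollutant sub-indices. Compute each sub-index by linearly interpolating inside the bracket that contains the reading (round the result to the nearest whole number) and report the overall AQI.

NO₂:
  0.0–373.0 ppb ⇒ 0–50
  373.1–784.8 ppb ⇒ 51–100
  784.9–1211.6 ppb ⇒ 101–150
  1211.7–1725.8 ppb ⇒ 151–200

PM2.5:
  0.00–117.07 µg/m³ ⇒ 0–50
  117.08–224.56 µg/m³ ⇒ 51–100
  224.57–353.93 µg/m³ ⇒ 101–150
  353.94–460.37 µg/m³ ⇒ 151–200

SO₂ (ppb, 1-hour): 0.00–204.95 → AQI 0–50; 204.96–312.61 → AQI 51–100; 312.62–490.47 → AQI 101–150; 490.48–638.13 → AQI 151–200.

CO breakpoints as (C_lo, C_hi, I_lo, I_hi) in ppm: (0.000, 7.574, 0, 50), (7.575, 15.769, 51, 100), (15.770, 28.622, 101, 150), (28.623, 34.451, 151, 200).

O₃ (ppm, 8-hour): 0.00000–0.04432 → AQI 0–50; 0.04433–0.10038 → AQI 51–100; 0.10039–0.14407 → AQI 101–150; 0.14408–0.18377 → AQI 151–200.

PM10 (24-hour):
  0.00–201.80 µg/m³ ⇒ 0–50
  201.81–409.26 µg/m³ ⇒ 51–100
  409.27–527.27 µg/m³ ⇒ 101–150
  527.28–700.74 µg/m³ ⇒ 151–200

196

NO₂: 122.1 lies in 0.0–373.0, so I_lo=0, I_hi=50, C_lo=0.0, C_hi=373.0.
(50−0)/(373.0−0.0) × (122.1−0.0) + 0 = 50/373.0 × 122.1 + 0 ≈ 16.37 → 16.
PM2.5: 452.56 lies in 353.94–460.37, so I_lo=151, I_hi=200, C_lo=353.94, C_hi=460.37.
(200−151)/(460.37−353.94) × (452.56−353.94) + 151 = 49/106.43 × 98.62 + 151 ≈ 196.40 → 196.
SO₂: row 490.48–638.13 (AQI 151–200). (200−151)·(528.30−490.48)/(638.13−490.48) + 151 = 49·37.82/147.65 + 151 ≈ 163.55 → 164.
CO 31.438: bracket 28.623–34.451 → index 151–200; slope 49/5.828, offset 2.815.
AQI = 151 + 49/5.828·2.815 ≈ 174.67 ⇒ 175.
O₃: row 0.10039–0.14407 (AQI 101–150). (150−101)·(0.13063−0.10039)/(0.14407−0.10039) + 101 = 49·0.03024/0.04368 + 101 ≈ 134.92 → 135.
PM10: 262.99 ∈ [201.81, 409.26] ↔ index [51, 100].
51 + (262.99−201.81)·(100−51)/(409.26−201.81) = 51 + 61.18·49/207.45 ≈ 65.45, so AQI = 65.
Sub-indices: NO₂→16, PM2.5→196, SO₂→164, CO→175, O₃→135, PM10→65. Overall AQI = max = 196; dominant pollutant is PM2.5.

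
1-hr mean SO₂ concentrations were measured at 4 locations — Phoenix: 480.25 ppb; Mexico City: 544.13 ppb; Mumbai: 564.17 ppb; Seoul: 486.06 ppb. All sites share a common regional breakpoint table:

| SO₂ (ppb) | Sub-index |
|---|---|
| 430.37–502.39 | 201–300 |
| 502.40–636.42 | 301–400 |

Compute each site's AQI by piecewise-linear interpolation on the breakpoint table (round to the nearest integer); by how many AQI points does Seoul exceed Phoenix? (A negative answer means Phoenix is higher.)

Phoenix: 480.25 ∈ [430.37, 502.39] ↔ index [201, 300].
201 + (480.25−430.37)·(300−201)/(502.39−430.37) = 201 + 49.88·99/72.02 ≈ 269.57, so AQI = 270.
Mexico City: 544.13 lies in 502.40–636.42, so I_lo=301, I_hi=400, C_lo=502.40, C_hi=636.42.
(400−301)/(636.42−502.40) × (544.13−502.40) + 301 = 99/134.02 × 41.73 + 301 ≈ 331.83 → 332.
Mumbai: row 502.40–636.42 (AQI 301–400). (400−301)·(564.17−502.40)/(636.42−502.40) + 301 = 99·61.77/134.02 + 301 ≈ 346.63 → 347.
Seoul: 486.06 lies in 430.37–502.39, so I_lo=201, I_hi=300, C_lo=430.37, C_hi=502.39.
(300−201)/(502.39−430.37) × (486.06−430.37) + 201 = 99/72.02 × 55.69 + 201 ≈ 277.55 → 278.
AQIs: Phoenix=270, Mexico City=332, Mumbai=347, Seoul=278. Seoul (278) − Phoenix (270) = 8.

8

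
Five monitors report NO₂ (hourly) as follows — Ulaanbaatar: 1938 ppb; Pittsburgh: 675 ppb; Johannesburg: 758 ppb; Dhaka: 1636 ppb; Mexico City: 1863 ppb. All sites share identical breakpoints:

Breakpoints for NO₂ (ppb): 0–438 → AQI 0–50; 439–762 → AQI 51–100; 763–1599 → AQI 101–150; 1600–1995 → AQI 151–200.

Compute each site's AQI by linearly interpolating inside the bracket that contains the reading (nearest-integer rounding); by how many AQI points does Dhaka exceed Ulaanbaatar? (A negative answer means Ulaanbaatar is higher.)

-38

Ulaanbaatar: 1938 ∈ [1600, 1995] ↔ index [151, 200].
151 + (1938−1600)·(200−151)/(1995−1600) = 151 + 338·49/395 ≈ 192.93, so AQI = 193.
Pittsburgh: row 439–762 (AQI 51–100). (100−51)·(675−439)/(762−439) + 51 = 49·236/323 + 51 ≈ 86.80 → 87.
Johannesburg: row 439–762 (AQI 51–100). (100−51)·(758−439)/(762−439) + 51 = 49·319/323 + 51 ≈ 99.39 → 99.
Dhaka: 1636 lies in 1600–1995, so I_lo=151, I_hi=200, C_lo=1600, C_hi=1995.
(200−151)/(1995−1600) × (1636−1600) + 151 = 49/395 × 36 + 151 ≈ 155.47 → 155.
Mexico City: 1863 ∈ [1600, 1995] ↔ index [151, 200].
151 + (1863−1600)·(200−151)/(1995−1600) = 151 + 263·49/395 ≈ 183.63, so AQI = 184.
AQIs: Ulaanbaatar=193, Pittsburgh=87, Johannesburg=99, Dhaka=155, Mexico City=184. Dhaka (155) − Ulaanbaatar (193) = -38.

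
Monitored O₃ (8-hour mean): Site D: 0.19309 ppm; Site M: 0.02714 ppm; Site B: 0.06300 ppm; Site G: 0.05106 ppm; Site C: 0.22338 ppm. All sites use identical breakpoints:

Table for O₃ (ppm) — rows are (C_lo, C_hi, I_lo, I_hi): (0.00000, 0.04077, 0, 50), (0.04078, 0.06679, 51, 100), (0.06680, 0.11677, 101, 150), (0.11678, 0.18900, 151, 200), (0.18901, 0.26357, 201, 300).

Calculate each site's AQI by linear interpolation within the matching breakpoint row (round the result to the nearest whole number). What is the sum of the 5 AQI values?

649

Site D: 0.19309 ∈ [0.18901, 0.26357] ↔ index [201, 300].
201 + (0.19309−0.18901)·(300−201)/(0.26357−0.18901) = 201 + 0.00408·99/0.07456 ≈ 206.42, so AQI = 206.
Site M 0.02714: bracket 0.00000–0.04077 → index 0–50; slope 50/0.04077, offset 0.02714.
AQI = 0 + 50/0.04077·0.02714 ≈ 33.28 ⇒ 33.
Site B: 0.06300 lies in 0.04078–0.06679, so I_lo=51, I_hi=100, C_lo=0.04078, C_hi=0.06679.
(100−51)/(0.06679−0.04078) × (0.06300−0.04078) + 51 = 49/0.02601 × 0.02222 + 51 ≈ 92.86 → 93.
Site G: 0.05106 ∈ [0.04078, 0.06679] ↔ index [51, 100].
51 + (0.05106−0.04078)·(100−51)/(0.06679−0.04078) = 51 + 0.01028·49/0.02601 ≈ 70.37, so AQI = 70.
Site C: 0.22338 ∈ [0.18901, 0.26357] ↔ index [201, 300].
201 + (0.22338−0.18901)·(300−201)/(0.26357−0.18901) = 201 + 0.03437·99/0.07456 ≈ 246.64, so AQI = 247.
AQIs: Site D=206, Site M=33, Site B=93, Site G=70, Site C=247. Sum = 206 + 33 + 93 + 70 + 247 = 649.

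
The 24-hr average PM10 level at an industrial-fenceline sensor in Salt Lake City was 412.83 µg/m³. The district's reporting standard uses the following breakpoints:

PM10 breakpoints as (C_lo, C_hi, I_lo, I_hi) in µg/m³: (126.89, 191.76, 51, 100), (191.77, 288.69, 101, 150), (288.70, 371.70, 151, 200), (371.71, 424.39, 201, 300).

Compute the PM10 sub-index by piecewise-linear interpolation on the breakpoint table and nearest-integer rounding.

PM10: 412.83 ∈ [371.71, 424.39] ↔ index [201, 300].
201 + (412.83−371.71)·(300−201)/(424.39−371.71) = 201 + 41.12·99/52.68 ≈ 278.28, so AQI = 278.

278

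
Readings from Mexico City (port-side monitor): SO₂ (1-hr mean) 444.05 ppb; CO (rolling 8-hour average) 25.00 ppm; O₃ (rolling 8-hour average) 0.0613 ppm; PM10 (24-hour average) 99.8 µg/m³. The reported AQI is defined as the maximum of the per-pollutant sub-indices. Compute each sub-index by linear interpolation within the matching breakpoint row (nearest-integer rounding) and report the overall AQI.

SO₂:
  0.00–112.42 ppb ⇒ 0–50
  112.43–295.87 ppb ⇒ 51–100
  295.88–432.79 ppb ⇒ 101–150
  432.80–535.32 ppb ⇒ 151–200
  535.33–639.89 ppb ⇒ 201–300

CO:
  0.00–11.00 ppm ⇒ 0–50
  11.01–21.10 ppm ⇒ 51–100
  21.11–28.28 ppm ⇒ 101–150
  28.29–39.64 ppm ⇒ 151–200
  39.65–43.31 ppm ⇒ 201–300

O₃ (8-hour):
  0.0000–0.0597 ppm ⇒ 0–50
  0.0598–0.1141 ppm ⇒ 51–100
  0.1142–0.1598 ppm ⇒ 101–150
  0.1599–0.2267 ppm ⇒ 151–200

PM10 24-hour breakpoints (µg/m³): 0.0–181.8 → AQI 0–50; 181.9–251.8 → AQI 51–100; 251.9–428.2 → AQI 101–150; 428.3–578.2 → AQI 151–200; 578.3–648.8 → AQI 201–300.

SO₂: row 432.80–535.32 (AQI 151–200). (200−151)·(444.05−432.80)/(535.32−432.80) + 151 = 49·11.25/102.52 + 151 ≈ 156.38 → 156.
CO: 25.00 lies in 21.11–28.28, so I_lo=101, I_hi=150, C_lo=21.11, C_hi=28.28.
(150−101)/(28.28−21.11) × (25.00−21.11) + 101 = 49/7.17 × 3.89 + 101 ≈ 127.58 → 128.
O₃ 0.0613: bracket 0.0598–0.1141 → index 51–100; slope 49/0.0543, offset 0.0015.
AQI = 51 + 49/0.0543·0.0015 ≈ 52.35 ⇒ 52.
PM10: 99.8 ∈ [0.0, 181.8] ↔ index [0, 50].
0 + (99.8−0.0)·(50−0)/(181.8−0.0) = 0 + 99.8·50/181.8 ≈ 27.45, so AQI = 27.
Sub-indices: SO₂→156, CO→128, O₃→52, PM10→27. Overall AQI = max = 156; dominant pollutant is SO₂.

156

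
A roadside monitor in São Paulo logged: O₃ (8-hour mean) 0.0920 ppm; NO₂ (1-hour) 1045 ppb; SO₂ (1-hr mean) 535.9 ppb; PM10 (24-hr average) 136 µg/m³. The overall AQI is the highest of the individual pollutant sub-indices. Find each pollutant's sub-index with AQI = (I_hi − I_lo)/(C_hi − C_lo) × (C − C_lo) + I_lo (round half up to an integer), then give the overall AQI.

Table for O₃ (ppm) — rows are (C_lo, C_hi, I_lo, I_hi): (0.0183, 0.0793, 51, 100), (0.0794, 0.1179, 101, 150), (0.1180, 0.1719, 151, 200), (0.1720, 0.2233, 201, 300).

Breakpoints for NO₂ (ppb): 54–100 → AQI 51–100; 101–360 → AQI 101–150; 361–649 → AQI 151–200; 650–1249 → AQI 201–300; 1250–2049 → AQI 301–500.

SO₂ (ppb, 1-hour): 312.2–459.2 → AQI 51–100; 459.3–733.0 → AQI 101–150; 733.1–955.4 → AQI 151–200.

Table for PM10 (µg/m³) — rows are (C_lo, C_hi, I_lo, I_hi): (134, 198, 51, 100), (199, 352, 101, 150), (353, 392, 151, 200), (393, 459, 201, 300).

266

O₃: 0.0920 lies in 0.0794–0.1179, so I_lo=101, I_hi=150, C_lo=0.0794, C_hi=0.1179.
(150−101)/(0.1179−0.0794) × (0.0920−0.0794) + 101 = 49/0.0385 × 0.0126 + 101 ≈ 117.04 → 117.
NO₂ 1045: bracket 650–1249 → index 201–300; slope 99/599, offset 395.
AQI = 201 + 99/599·395 ≈ 266.28 ⇒ 266.
SO₂ 535.9: bracket 459.3–733.0 → index 101–150; slope 49/273.7, offset 76.6.
AQI = 101 + 49/273.7·76.6 ≈ 114.71 ⇒ 115.
PM10: 136 lies in 134–198, so I_lo=51, I_hi=100, C_lo=134, C_hi=198.
(100−51)/(198−134) × (136−134) + 51 = 49/64 × 2 + 51 ≈ 52.53 → 53.
Sub-indices: O₃→117, NO₂→266, SO₂→115, PM10→53. Overall AQI = max = 266; dominant pollutant is NO₂.
AQI 266: Very Unhealthy.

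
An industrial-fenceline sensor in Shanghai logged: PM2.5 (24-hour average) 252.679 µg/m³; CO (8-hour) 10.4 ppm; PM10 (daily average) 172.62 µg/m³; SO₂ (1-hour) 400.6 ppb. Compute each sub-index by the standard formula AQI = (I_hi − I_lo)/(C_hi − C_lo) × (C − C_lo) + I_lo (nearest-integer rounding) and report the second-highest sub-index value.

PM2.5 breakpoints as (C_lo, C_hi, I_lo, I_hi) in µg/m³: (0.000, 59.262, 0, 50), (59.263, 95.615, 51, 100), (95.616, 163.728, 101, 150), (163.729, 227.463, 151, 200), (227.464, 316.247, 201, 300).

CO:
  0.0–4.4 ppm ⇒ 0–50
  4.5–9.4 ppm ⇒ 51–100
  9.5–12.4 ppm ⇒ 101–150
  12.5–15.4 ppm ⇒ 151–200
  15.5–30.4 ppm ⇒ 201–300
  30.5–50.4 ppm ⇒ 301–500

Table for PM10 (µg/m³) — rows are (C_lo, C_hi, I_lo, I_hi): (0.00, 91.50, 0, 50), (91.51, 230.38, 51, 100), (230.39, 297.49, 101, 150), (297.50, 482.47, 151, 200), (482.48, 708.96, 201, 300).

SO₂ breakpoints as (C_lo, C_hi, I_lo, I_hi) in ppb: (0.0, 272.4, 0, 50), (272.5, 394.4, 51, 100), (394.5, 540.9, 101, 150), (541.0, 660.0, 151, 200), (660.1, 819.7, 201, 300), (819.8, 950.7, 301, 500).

116

PM2.5 252.679: bracket 227.464–316.247 → index 201–300; slope 99/88.783, offset 25.215.
AQI = 201 + 99/88.783·25.215 ≈ 229.12 ⇒ 229.
CO: 10.4 lies in 9.5–12.4, so I_lo=101, I_hi=150, C_lo=9.5, C_hi=12.4.
(150−101)/(12.4−9.5) × (10.4−9.5) + 101 = 49/2.9 × 0.9 + 101 ≈ 116.21 → 116.
PM10: 172.62 lies in 91.51–230.38, so I_lo=51, I_hi=100, C_lo=91.51, C_hi=230.38.
(100−51)/(230.38−91.51) × (172.62−91.51) + 51 = 49/138.87 × 81.11 + 51 ≈ 79.62 → 80.
SO₂: 400.6 lies in 394.5–540.9, so I_lo=101, I_hi=150, C_lo=394.5, C_hi=540.9.
(150−101)/(540.9−394.5) × (400.6−394.5) + 101 = 49/146.4 × 6.1 + 101 ≈ 103.04 → 103.
Sub-indices: PM2.5→229, CO→116, PM10→80, SO₂→103. Ranked high→low: 229, 116, 103, 80. Second-highest sub-index = 116.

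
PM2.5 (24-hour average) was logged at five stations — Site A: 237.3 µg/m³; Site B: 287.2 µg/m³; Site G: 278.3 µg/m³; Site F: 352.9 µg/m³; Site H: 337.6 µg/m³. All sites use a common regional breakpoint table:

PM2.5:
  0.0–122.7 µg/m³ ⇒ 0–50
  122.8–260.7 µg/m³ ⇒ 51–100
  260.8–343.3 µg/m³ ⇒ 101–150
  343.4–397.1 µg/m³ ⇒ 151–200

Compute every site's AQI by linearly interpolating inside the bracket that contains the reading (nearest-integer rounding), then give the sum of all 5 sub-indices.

Site A: 237.3 ∈ [122.8, 260.7] ↔ index [51, 100].
51 + (237.3−122.8)·(100−51)/(260.7−122.8) = 51 + 114.5·49/137.9 ≈ 91.69, so AQI = 92.
Site B 287.2: bracket 260.8–343.3 → index 101–150; slope 49/82.5, offset 26.4.
AQI = 101 + 49/82.5·26.4 ≈ 116.68 ⇒ 117.
Site G: 278.3 ∈ [260.8, 343.3] ↔ index [101, 150].
101 + (278.3−260.8)·(150−101)/(343.3−260.8) = 101 + 17.5·49/82.5 ≈ 111.39, so AQI = 111.
Site F: row 343.4–397.1 (AQI 151–200). (200−151)·(352.9−343.4)/(397.1−343.4) + 151 = 49·9.5/53.7 + 151 ≈ 159.67 → 160.
Site H 337.6: bracket 260.8–343.3 → index 101–150; slope 49/82.5, offset 76.8.
AQI = 101 + 49/82.5·76.8 ≈ 146.61 ⇒ 147.
AQIs: Site A=92, Site B=117, Site G=111, Site F=160, Site H=147. Sum = 92 + 117 + 111 + 160 + 147 = 627.

627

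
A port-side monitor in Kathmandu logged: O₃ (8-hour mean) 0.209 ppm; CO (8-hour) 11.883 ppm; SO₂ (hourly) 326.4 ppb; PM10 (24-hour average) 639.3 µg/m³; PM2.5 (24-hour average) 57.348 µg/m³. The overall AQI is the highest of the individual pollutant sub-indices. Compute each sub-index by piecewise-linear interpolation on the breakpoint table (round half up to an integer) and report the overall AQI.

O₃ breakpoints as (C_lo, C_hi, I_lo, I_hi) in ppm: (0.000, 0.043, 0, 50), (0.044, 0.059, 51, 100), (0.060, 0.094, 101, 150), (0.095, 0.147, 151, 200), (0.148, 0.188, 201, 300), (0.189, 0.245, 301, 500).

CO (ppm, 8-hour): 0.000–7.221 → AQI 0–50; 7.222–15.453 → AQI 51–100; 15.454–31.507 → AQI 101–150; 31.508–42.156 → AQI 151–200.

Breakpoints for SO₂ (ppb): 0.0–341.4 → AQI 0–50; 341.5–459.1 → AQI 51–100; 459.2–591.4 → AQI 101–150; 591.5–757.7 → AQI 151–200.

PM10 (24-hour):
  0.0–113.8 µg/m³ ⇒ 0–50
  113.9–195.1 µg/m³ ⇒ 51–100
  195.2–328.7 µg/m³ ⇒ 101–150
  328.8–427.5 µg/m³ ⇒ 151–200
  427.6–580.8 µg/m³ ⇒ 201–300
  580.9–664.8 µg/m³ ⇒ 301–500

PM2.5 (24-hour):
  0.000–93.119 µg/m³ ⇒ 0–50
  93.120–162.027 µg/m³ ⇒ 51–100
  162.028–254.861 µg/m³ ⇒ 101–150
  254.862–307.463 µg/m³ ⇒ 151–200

O₃ 0.209: bracket 0.189–0.245 → index 301–500; slope 199/0.056, offset 0.020.
AQI = 301 + 199/0.056·0.020 ≈ 372.07 ⇒ 372.
CO: 11.883 lies in 7.222–15.453, so I_lo=51, I_hi=100, C_lo=7.222, C_hi=15.453.
(100−51)/(15.453−7.222) × (11.883−7.222) + 51 = 49/8.231 × 4.661 + 51 ≈ 78.75 → 79.
SO₂: 326.4 lies in 0.0–341.4, so I_lo=0, I_hi=50, C_lo=0.0, C_hi=341.4.
(50−0)/(341.4−0.0) × (326.4−0.0) + 0 = 50/341.4 × 326.4 + 0 ≈ 47.80 → 48.
PM10 639.3: bracket 580.9–664.8 → index 301–500; slope 199/83.9, offset 58.4.
AQI = 301 + 199/83.9·58.4 ≈ 439.52 ⇒ 440.
PM2.5: row 0.000–93.119 (AQI 0–50). (50−0)·(57.348−0.000)/(93.119−0.000) + 0 = 50·57.348/93.119 + 0 ≈ 30.79 → 31.
Sub-indices: O₃→372, CO→79, SO₂→48, PM10→440, PM2.5→31. Overall AQI = max = 440; dominant pollutant is PM10.
AQI 440: Hazardous.

440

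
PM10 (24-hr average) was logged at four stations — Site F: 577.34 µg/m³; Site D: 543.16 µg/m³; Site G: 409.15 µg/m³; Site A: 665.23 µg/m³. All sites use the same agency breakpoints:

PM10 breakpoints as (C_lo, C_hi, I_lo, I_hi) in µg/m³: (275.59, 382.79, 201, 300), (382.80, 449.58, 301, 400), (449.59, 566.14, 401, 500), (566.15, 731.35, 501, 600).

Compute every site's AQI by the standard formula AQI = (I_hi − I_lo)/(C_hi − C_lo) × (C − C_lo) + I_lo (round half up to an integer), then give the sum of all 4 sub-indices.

1888

Site F: 577.34 ∈ [566.15, 731.35] ↔ index [501, 600].
501 + (577.34−566.15)·(600−501)/(731.35−566.15) = 501 + 11.19·99/165.20 ≈ 507.71, so AQI = 508.
Site D 543.16: bracket 449.59–566.14 → index 401–500; slope 99/116.55, offset 93.57.
AQI = 401 + 99/116.55·93.57 ≈ 480.48 ⇒ 480.
Site G: 409.15 lies in 382.80–449.58, so I_lo=301, I_hi=400, C_lo=382.80, C_hi=449.58.
(400−301)/(449.58−382.80) × (409.15−382.80) + 301 = 99/66.78 × 26.35 + 301 ≈ 340.06 → 340.
Site A 665.23: bracket 566.15–731.35 → index 501–600; slope 99/165.20, offset 99.08.
AQI = 501 + 99/165.20·99.08 ≈ 560.38 ⇒ 560.
AQIs: Site F=508, Site D=480, Site G=340, Site A=560. Sum = 508 + 480 + 340 + 560 = 1888.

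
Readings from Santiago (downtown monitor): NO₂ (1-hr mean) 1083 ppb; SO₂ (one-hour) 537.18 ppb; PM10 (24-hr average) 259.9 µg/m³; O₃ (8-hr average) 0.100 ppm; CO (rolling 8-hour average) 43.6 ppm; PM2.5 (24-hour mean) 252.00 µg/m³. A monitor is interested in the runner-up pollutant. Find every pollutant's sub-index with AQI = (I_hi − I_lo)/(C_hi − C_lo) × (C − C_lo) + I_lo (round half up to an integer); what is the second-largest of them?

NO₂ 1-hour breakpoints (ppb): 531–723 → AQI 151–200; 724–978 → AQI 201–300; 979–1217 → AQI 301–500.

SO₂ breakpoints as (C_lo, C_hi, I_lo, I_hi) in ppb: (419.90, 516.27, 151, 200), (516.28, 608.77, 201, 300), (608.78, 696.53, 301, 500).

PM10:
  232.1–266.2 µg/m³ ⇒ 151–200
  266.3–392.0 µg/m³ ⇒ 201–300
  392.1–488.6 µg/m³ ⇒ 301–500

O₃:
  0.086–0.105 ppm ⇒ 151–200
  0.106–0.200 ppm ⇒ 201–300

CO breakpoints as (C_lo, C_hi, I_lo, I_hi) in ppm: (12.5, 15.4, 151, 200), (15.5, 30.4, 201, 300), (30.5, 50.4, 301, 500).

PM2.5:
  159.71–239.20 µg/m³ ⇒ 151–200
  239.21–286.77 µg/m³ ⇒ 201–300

388

NO₂ 1083: bracket 979–1217 → index 301–500; slope 199/238, offset 104.
AQI = 301 + 199/238·104 ≈ 387.96 ⇒ 388.
SO₂: row 516.28–608.77 (AQI 201–300). (300−201)·(537.18−516.28)/(608.77−516.28) + 201 = 99·20.90/92.49 + 201 ≈ 223.37 → 223.
PM10: 259.9 lies in 232.1–266.2, so I_lo=151, I_hi=200, C_lo=232.1, C_hi=266.2.
(200−151)/(266.2−232.1) × (259.9−232.1) + 151 = 49/34.1 × 27.8 + 151 ≈ 190.95 → 191.
O₃ 0.100: bracket 0.086–0.105 → index 151–200; slope 49/0.019, offset 0.014.
AQI = 151 + 49/0.019·0.014 ≈ 187.11 ⇒ 187.
CO: 43.6 lies in 30.5–50.4, so I_lo=301, I_hi=500, C_lo=30.5, C_hi=50.4.
(500−301)/(50.4−30.5) × (43.6−30.5) + 301 = 199/19.9 × 13.1 + 301 ≈ 432.00 → 432.
PM2.5 252.00: bracket 239.21–286.77 → index 201–300; slope 99/47.56, offset 12.79.
AQI = 201 + 99/47.56·12.79 ≈ 227.62 ⇒ 228.
Sub-indices: NO₂→388, SO₂→223, PM10→191, O₃→187, CO→432, PM2.5→228. Ranked high→low: 432, 388, 228, 223, 191, 187. Second-highest sub-index = 388.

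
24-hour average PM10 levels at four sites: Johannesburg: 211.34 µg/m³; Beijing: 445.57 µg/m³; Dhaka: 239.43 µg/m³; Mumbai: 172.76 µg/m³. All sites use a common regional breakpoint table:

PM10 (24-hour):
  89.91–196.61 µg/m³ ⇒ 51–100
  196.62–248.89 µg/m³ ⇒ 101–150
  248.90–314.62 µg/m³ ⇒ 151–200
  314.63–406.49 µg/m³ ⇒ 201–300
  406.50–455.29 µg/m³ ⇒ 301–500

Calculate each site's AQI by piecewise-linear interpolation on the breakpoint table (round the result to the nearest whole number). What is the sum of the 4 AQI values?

805

Johannesburg: row 196.62–248.89 (AQI 101–150). (150−101)·(211.34−196.62)/(248.89−196.62) + 101 = 49·14.72/52.27 + 101 ≈ 114.80 → 115.
Beijing: row 406.50–455.29 (AQI 301–500). (500−301)·(445.57−406.50)/(455.29−406.50) + 301 = 199·39.07/48.79 + 301 ≈ 460.35 → 460.
Dhaka: 239.43 lies in 196.62–248.89, so I_lo=101, I_hi=150, C_lo=196.62, C_hi=248.89.
(150−101)/(248.89−196.62) × (239.43−196.62) + 101 = 49/52.27 × 42.81 + 101 ≈ 141.13 → 141.
Mumbai: row 89.91–196.61 (AQI 51–100). (100−51)·(172.76−89.91)/(196.61−89.91) + 51 = 49·82.85/106.70 + 51 ≈ 89.05 → 89.
AQIs: Johannesburg=115, Beijing=460, Dhaka=141, Mumbai=89. Sum = 115 + 460 + 141 + 89 = 805.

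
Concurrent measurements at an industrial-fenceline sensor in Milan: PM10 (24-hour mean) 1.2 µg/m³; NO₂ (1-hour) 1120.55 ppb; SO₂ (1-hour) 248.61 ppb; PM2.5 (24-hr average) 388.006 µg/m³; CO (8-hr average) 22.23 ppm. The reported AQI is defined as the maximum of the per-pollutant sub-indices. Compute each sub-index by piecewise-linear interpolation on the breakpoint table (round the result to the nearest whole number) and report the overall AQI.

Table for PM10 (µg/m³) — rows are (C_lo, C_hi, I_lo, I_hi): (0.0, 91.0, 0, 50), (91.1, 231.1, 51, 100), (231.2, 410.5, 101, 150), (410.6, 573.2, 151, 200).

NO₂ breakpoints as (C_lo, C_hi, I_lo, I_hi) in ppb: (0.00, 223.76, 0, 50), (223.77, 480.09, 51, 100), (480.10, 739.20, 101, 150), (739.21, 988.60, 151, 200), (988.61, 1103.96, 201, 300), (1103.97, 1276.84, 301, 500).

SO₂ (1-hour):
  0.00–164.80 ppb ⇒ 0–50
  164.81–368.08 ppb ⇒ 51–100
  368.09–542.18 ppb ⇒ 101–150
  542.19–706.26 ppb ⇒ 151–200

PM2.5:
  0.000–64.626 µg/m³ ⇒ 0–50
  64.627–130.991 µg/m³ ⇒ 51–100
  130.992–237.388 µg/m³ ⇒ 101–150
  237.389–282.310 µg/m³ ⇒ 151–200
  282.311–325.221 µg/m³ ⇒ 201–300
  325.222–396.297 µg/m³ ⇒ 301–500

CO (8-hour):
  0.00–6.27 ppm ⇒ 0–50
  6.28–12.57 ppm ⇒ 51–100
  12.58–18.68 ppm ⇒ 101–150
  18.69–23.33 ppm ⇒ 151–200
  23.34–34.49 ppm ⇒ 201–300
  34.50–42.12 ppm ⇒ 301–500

PM10 1.2: bracket 0.0–91.0 → index 0–50; slope 50/91.0, offset 1.2.
AQI = 0 + 50/91.0·1.2 ≈ 0.66 ⇒ 1.
NO₂: 1120.55 ∈ [1103.97, 1276.84] ↔ index [301, 500].
301 + (1120.55−1103.97)·(500−301)/(1276.84−1103.97) = 301 + 16.58·199/172.87 ≈ 320.09, so AQI = 320.
SO₂: 248.61 lies in 164.81–368.08, so I_lo=51, I_hi=100, C_lo=164.81, C_hi=368.08.
(100−51)/(368.08−164.81) × (248.61−164.81) + 51 = 49/203.27 × 83.80 + 51 ≈ 71.20 → 71.
PM2.5: row 325.222–396.297 (AQI 301–500). (500−301)·(388.006−325.222)/(396.297−325.222) + 301 = 199·62.784/71.075 + 301 ≈ 476.79 → 477.
CO: row 18.69–23.33 (AQI 151–200). (200−151)·(22.23−18.69)/(23.33−18.69) + 151 = 49·3.54/4.64 + 151 ≈ 188.38 → 188.
Sub-indices: PM10→1, NO₂→320, SO₂→71, PM2.5→477, CO→188. Overall AQI = max = 477; dominant pollutant is PM2.5.
AQI 477: Hazardous.

477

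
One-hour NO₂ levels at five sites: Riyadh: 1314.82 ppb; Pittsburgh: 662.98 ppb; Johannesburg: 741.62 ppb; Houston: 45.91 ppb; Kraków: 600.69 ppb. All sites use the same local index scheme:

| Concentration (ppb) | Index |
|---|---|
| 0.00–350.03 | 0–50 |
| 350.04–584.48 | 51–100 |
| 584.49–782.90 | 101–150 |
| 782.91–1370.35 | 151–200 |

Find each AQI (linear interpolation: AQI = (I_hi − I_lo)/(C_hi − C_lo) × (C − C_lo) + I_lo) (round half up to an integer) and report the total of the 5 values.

567

Riyadh: row 782.91–1370.35 (AQI 151–200). (200−151)·(1314.82−782.91)/(1370.35−782.91) + 151 = 49·531.91/587.44 + 151 ≈ 195.37 → 195.
Pittsburgh 662.98: bracket 584.49–782.90 → index 101–150; slope 49/198.41, offset 78.49.
AQI = 101 + 49/198.41·78.49 ≈ 120.38 ⇒ 120.
Johannesburg: row 584.49–782.90 (AQI 101–150). (150−101)·(741.62−584.49)/(782.90−584.49) + 101 = 49·157.13/198.41 + 101 ≈ 139.81 → 140.
Houston: 45.91 lies in 0.00–350.03, so I_lo=0, I_hi=50, C_lo=0.00, C_hi=350.03.
(50−0)/(350.03−0.00) × (45.91−0.00) + 0 = 50/350.03 × 45.91 + 0 ≈ 6.56 → 7.
Kraków 600.69: bracket 584.49–782.90 → index 101–150; slope 49/198.41, offset 16.20.
AQI = 101 + 49/198.41·16.20 ≈ 105.00 ⇒ 105.
AQIs: Riyadh=195, Pittsburgh=120, Johannesburg=140, Houston=7, Kraków=105. Sum = 195 + 120 + 140 + 7 + 105 = 567.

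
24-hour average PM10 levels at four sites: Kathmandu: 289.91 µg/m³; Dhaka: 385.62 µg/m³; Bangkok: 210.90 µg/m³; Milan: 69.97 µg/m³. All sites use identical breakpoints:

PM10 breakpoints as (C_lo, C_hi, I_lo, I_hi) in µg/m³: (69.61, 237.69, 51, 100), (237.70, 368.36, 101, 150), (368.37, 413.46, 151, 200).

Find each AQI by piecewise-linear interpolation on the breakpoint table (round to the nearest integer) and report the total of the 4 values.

Kathmandu: row 237.70–368.36 (AQI 101–150). (150−101)·(289.91−237.70)/(368.36−237.70) + 101 = 49·52.21/130.66 + 101 ≈ 120.58 → 121.
Dhaka 385.62: bracket 368.37–413.46 → index 151–200; slope 49/45.09, offset 17.25.
AQI = 151 + 49/45.09·17.25 ≈ 169.75 ⇒ 170.
Bangkok 210.90: bracket 69.61–237.69 → index 51–100; slope 49/168.08, offset 141.29.
AQI = 51 + 49/168.08·141.29 ≈ 92.19 ⇒ 92.
Milan 69.97: bracket 69.61–237.69 → index 51–100; slope 49/168.08, offset 0.36.
AQI = 51 + 49/168.08·0.36 ≈ 51.10 ⇒ 51.
AQIs: Kathmandu=121, Dhaka=170, Bangkok=92, Milan=51. Sum = 121 + 170 + 92 + 51 = 434.

434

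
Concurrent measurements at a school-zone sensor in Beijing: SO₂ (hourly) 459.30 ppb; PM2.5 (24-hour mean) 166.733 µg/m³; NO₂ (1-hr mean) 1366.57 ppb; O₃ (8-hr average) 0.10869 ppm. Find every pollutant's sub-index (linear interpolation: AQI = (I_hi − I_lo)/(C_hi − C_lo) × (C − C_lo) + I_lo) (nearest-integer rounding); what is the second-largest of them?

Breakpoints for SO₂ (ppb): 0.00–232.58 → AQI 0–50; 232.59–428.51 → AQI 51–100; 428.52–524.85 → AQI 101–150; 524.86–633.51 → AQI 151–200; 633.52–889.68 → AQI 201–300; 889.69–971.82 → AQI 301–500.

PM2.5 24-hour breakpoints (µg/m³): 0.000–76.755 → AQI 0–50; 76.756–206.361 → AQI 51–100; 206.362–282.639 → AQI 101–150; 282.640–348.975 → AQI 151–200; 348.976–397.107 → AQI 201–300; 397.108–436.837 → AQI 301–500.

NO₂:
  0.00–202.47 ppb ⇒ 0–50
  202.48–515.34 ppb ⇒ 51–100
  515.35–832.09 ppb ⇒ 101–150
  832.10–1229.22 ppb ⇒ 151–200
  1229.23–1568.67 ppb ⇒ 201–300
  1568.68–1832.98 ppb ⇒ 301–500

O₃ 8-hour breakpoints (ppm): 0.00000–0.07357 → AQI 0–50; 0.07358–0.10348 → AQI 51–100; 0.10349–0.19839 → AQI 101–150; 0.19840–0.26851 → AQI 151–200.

117

SO₂: 459.30 lies in 428.52–524.85, so I_lo=101, I_hi=150, C_lo=428.52, C_hi=524.85.
(150−101)/(524.85−428.52) × (459.30−428.52) + 101 = 49/96.33 × 30.78 + 101 ≈ 116.66 → 117.
PM2.5: 166.733 ∈ [76.756, 206.361] ↔ index [51, 100].
51 + (166.733−76.756)·(100−51)/(206.361−76.756) = 51 + 89.977·49/129.605 ≈ 85.02, so AQI = 85.
NO₂ 1366.57: bracket 1229.23–1568.67 → index 201–300; slope 99/339.44, offset 137.34.
AQI = 201 + 99/339.44·137.34 ≈ 241.06 ⇒ 241.
O₃ 0.10869: bracket 0.10349–0.19839 → index 101–150; slope 49/0.09490, offset 0.00520.
AQI = 101 + 49/0.09490·0.00520 ≈ 103.68 ⇒ 104.
Sub-indices: SO₂→117, PM2.5→85, NO₂→241, O₃→104. Ranked high→low: 241, 117, 104, 85. Second-highest sub-index = 117.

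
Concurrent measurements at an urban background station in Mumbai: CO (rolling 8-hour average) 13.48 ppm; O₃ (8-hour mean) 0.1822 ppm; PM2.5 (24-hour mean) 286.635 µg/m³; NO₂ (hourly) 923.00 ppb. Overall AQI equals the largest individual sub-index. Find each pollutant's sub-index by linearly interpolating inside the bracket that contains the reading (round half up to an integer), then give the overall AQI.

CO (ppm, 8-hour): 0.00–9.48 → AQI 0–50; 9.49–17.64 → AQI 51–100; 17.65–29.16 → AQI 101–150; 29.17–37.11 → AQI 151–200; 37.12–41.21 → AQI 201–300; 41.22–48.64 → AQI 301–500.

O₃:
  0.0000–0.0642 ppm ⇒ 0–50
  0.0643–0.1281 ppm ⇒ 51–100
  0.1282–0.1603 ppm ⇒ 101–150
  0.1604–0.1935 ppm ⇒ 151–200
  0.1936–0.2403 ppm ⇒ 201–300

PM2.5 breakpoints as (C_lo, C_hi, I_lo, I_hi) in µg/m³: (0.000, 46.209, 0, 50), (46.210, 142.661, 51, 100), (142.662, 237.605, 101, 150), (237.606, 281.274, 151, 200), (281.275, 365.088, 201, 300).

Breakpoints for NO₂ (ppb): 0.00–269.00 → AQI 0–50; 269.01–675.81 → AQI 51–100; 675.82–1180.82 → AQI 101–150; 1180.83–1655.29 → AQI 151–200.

207

CO: 13.48 lies in 9.49–17.64, so I_lo=51, I_hi=100, C_lo=9.49, C_hi=17.64.
(100−51)/(17.64−9.49) × (13.48−9.49) + 51 = 49/8.15 × 3.99 + 51 ≈ 74.99 → 75.
O₃: 0.1822 lies in 0.1604–0.1935, so I_lo=151, I_hi=200, C_lo=0.1604, C_hi=0.1935.
(200−151)/(0.1935−0.1604) × (0.1822−0.1604) + 151 = 49/0.0331 × 0.0218 + 151 ≈ 183.27 → 183.
PM2.5 286.635: bracket 281.275–365.088 → index 201–300; slope 99/83.813, offset 5.360.
AQI = 201 + 99/83.813·5.360 ≈ 207.33 ⇒ 207.
NO₂: 923.00 lies in 675.82–1180.82, so I_lo=101, I_hi=150, C_lo=675.82, C_hi=1180.82.
(150−101)/(1180.82−675.82) × (923.00−675.82) + 101 = 49/505.00 × 247.18 + 101 ≈ 124.98 → 125.
Sub-indices: CO→75, O₃→183, PM2.5→207, NO₂→125. Overall AQI = max = 207; dominant pollutant is PM2.5.
AQI 207: Very Unhealthy.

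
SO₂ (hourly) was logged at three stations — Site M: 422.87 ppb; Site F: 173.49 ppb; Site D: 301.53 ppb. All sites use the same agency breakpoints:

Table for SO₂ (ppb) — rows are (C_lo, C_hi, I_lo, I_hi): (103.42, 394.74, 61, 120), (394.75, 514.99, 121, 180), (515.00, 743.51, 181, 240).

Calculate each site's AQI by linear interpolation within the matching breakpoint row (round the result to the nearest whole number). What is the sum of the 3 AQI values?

311

Site M: 422.87 ∈ [394.75, 514.99] ↔ index [121, 180].
121 + (422.87−394.75)·(180−121)/(514.99−394.75) = 121 + 28.12·59/120.24 ≈ 134.80, so AQI = 135.
Site F 173.49: bracket 103.42–394.74 → index 61–120; slope 59/291.32, offset 70.07.
AQI = 61 + 59/291.32·70.07 ≈ 75.19 ⇒ 75.
Site D 301.53: bracket 103.42–394.74 → index 61–120; slope 59/291.32, offset 198.11.
AQI = 61 + 59/291.32·198.11 ≈ 101.12 ⇒ 101.
AQIs: Site M=135, Site F=75, Site D=101. Sum = 135 + 75 + 101 = 311.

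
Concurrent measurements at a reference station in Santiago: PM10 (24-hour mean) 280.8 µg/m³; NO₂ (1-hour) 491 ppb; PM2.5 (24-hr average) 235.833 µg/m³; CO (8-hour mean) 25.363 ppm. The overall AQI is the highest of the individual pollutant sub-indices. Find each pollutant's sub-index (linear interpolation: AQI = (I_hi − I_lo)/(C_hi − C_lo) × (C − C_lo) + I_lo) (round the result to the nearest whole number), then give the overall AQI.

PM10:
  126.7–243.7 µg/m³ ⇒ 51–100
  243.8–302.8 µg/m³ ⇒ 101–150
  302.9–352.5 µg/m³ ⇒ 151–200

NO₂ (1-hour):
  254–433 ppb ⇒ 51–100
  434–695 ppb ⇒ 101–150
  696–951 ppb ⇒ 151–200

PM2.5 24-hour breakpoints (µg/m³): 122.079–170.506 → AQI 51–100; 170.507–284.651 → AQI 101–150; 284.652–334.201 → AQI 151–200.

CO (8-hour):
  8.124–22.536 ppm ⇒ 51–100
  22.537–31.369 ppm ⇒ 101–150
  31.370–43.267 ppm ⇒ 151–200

PM10: 280.8 lies in 243.8–302.8, so I_lo=101, I_hi=150, C_lo=243.8, C_hi=302.8.
(150−101)/(302.8−243.8) × (280.8−243.8) + 101 = 49/59.0 × 37.0 + 101 ≈ 131.73 → 132.
NO₂: row 434–695 (AQI 101–150). (150−101)·(491−434)/(695−434) + 101 = 49·57/261 + 101 ≈ 111.70 → 112.
PM2.5: 235.833 ∈ [170.507, 284.651] ↔ index [101, 150].
101 + (235.833−170.507)·(150−101)/(284.651−170.507) = 101 + 65.326·49/114.144 ≈ 129.04, so AQI = 129.
CO: 25.363 ∈ [22.537, 31.369] ↔ index [101, 150].
101 + (25.363−22.537)·(150−101)/(31.369−22.537) = 101 + 2.826·49/8.832 ≈ 116.68, so AQI = 117.
Sub-indices: PM10→132, NO₂→112, PM2.5→129, CO→117. Overall AQI = max = 132; dominant pollutant is PM10.

132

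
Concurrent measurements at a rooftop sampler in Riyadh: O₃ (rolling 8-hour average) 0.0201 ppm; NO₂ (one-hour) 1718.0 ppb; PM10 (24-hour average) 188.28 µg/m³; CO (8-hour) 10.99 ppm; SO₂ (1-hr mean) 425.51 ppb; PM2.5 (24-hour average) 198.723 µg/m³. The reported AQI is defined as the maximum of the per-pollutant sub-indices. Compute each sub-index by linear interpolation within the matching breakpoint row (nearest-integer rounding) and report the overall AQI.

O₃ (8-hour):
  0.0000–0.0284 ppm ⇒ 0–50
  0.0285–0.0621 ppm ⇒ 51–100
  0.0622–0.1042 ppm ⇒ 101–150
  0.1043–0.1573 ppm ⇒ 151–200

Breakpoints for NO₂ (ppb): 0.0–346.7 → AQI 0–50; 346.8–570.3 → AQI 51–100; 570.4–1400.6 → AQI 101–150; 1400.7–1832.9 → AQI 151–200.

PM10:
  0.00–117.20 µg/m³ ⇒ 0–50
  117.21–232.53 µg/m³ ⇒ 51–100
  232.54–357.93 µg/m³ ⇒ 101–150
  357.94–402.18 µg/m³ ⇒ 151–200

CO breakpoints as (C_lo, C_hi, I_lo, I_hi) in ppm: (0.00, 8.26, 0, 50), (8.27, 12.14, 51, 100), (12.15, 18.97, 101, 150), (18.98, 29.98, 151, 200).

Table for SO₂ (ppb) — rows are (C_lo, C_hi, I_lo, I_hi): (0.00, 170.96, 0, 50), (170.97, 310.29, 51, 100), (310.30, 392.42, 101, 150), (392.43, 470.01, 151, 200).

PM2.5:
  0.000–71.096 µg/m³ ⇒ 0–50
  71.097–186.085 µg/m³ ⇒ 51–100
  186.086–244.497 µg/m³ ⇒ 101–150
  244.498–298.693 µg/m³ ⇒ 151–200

O₃: 0.0201 ∈ [0.0000, 0.0284] ↔ index [0, 50].
0 + (0.0201−0.0000)·(50−0)/(0.0284−0.0000) = 0 + 0.0201·50/0.0284 ≈ 35.39, so AQI = 35.
NO₂ 1718.0: bracket 1400.7–1832.9 → index 151–200; slope 49/432.2, offset 317.3.
AQI = 151 + 49/432.2·317.3 ≈ 186.97 ⇒ 187.
PM10 188.28: bracket 117.21–232.53 → index 51–100; slope 49/115.32, offset 71.07.
AQI = 51 + 49/115.32·71.07 ≈ 81.20 ⇒ 81.
CO: 10.99 lies in 8.27–12.14, so I_lo=51, I_hi=100, C_lo=8.27, C_hi=12.14.
(100−51)/(12.14−8.27) × (10.99−8.27) + 51 = 49/3.87 × 2.72 + 51 ≈ 85.44 → 85.
SO₂ 425.51: bracket 392.43–470.01 → index 151–200; slope 49/77.58, offset 33.08.
AQI = 151 + 49/77.58·33.08 ≈ 171.89 ⇒ 172.
PM2.5: 198.723 ∈ [186.086, 244.497] ↔ index [101, 150].
101 + (198.723−186.086)·(150−101)/(244.497−186.086) = 101 + 12.637·49/58.411 ≈ 111.60, so AQI = 112.
Sub-indices: O₃→35, NO₂→187, PM10→81, CO→85, SO₂→172, PM2.5→112. Overall AQI = max = 187; dominant pollutant is NO₂.

187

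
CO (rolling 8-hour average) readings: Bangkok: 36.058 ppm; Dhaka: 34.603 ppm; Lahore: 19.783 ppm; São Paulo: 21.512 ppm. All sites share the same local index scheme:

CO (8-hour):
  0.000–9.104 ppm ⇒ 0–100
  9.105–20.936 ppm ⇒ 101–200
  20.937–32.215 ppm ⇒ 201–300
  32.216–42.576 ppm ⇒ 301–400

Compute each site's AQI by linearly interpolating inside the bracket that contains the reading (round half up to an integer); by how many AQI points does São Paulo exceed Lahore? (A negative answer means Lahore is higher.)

Bangkok 36.058: bracket 32.216–42.576 → index 301–400; slope 99/10.360, offset 3.842.
AQI = 301 + 99/10.360·3.842 ≈ 337.71 ⇒ 338.
Dhaka: 34.603 ∈ [32.216, 42.576] ↔ index [301, 400].
301 + (34.603−32.216)·(400−301)/(42.576−32.216) = 301 + 2.387·99/10.360 ≈ 323.81, so AQI = 324.
Lahore: 19.783 lies in 9.105–20.936, so I_lo=101, I_hi=200, C_lo=9.105, C_hi=20.936.
(200−101)/(20.936−9.105) × (19.783−9.105) + 101 = 99/11.831 × 10.678 + 101 ≈ 190.35 → 190.
São Paulo: 21.512 lies in 20.937–32.215, so I_lo=201, I_hi=300, C_lo=20.937, C_hi=32.215.
(300−201)/(32.215−20.937) × (21.512−20.937) + 201 = 99/11.278 × 0.575 + 201 ≈ 206.05 → 206.
AQIs: Bangkok=338, Dhaka=324, Lahore=190, São Paulo=206. São Paulo (206) − Lahore (190) = 16.

16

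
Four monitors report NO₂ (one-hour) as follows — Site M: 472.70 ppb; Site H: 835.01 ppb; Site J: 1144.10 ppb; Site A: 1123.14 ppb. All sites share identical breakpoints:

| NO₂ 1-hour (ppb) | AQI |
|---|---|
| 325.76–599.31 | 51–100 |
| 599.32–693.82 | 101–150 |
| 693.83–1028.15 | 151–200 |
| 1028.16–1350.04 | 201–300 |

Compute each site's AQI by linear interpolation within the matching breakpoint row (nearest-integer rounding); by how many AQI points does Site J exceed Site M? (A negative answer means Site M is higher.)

Site M: 472.70 lies in 325.76–599.31, so I_lo=51, I_hi=100, C_lo=325.76, C_hi=599.31.
(100−51)/(599.31−325.76) × (472.70−325.76) + 51 = 49/273.55 × 146.94 + 51 ≈ 77.32 → 77.
Site H 835.01: bracket 693.83–1028.15 → index 151–200; slope 49/334.32, offset 141.18.
AQI = 151 + 49/334.32·141.18 ≈ 171.69 ⇒ 172.
Site J: 1144.10 ∈ [1028.16, 1350.04] ↔ index [201, 300].
201 + (1144.10−1028.16)·(300−201)/(1350.04−1028.16) = 201 + 115.94·99/321.88 ≈ 236.66, so AQI = 237.
Site A: 1123.14 ∈ [1028.16, 1350.04] ↔ index [201, 300].
201 + (1123.14−1028.16)·(300−201)/(1350.04−1028.16) = 201 + 94.98·99/321.88 ≈ 230.21, so AQI = 230.
AQIs: Site M=77, Site H=172, Site J=237, Site A=230. Site J (237) − Site M (77) = 160.

160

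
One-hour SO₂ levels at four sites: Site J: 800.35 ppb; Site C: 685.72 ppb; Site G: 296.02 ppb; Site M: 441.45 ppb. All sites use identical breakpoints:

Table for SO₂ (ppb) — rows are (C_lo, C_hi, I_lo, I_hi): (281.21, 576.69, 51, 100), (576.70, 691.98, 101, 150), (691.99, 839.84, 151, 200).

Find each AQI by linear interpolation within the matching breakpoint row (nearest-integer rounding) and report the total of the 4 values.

465

Site J 800.35: bracket 691.99–839.84 → index 151–200; slope 49/147.85, offset 108.36.
AQI = 151 + 49/147.85·108.36 ≈ 186.91 ⇒ 187.
Site C: 685.72 ∈ [576.70, 691.98] ↔ index [101, 150].
101 + (685.72−576.70)·(150−101)/(691.98−576.70) = 101 + 109.02·49/115.28 ≈ 147.34, so AQI = 147.
Site G: row 281.21–576.69 (AQI 51–100). (100−51)·(296.02−281.21)/(576.69−281.21) + 51 = 49·14.81/295.48 + 51 ≈ 53.46 → 53.
Site M 441.45: bracket 281.21–576.69 → index 51–100; slope 49/295.48, offset 160.24.
AQI = 51 + 49/295.48·160.24 ≈ 77.57 ⇒ 78.
AQIs: Site J=187, Site C=147, Site G=53, Site M=78. Sum = 187 + 147 + 53 + 78 = 465.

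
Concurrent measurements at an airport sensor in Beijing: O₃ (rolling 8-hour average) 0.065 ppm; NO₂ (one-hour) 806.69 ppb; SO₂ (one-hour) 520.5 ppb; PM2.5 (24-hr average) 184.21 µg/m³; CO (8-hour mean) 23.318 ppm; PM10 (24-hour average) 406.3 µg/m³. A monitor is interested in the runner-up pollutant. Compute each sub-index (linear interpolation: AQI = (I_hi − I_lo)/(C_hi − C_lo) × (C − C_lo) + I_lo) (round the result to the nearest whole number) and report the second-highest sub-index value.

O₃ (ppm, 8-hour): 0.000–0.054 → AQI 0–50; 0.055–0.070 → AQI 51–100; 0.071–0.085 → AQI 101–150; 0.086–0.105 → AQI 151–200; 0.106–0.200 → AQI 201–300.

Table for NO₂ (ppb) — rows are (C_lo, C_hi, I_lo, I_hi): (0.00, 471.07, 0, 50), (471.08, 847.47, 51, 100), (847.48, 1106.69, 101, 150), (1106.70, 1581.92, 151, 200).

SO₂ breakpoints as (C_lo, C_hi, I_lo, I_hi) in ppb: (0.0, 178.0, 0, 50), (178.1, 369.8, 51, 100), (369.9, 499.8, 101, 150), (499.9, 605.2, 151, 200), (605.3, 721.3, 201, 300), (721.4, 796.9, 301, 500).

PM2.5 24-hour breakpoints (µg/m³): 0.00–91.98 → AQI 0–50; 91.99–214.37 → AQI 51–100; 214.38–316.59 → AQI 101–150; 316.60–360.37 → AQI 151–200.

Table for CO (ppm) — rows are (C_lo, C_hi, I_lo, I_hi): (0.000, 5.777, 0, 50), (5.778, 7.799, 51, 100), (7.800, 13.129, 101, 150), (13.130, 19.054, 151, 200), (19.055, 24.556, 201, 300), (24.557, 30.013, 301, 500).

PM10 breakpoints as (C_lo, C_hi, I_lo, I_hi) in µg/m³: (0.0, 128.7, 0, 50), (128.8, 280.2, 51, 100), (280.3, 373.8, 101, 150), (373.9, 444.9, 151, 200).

O₃: row 0.055–0.070 (AQI 51–100). (100−51)·(0.065−0.055)/(0.070−0.055) + 51 = 49·0.010/0.015 + 51 ≈ 83.67 → 84.
NO₂ 806.69: bracket 471.08–847.47 → index 51–100; slope 49/376.39, offset 335.61.
AQI = 51 + 49/376.39·335.61 ≈ 94.69 ⇒ 95.
SO₂: row 499.9–605.2 (AQI 151–200). (200−151)·(520.5−499.9)/(605.2−499.9) + 151 = 49·20.6/105.3 + 151 ≈ 160.59 → 161.
PM2.5: 184.21 lies in 91.99–214.37, so I_lo=51, I_hi=100, C_lo=91.99, C_hi=214.37.
(100−51)/(214.37−91.99) × (184.21−91.99) + 51 = 49/122.38 × 92.22 + 51 ≈ 87.92 → 88.
CO 23.318: bracket 19.055–24.556 → index 201–300; slope 99/5.501, offset 4.263.
AQI = 201 + 99/5.501·4.263 ≈ 277.72 ⇒ 278.
PM10: 406.3 lies in 373.9–444.9, so I_lo=151, I_hi=200, C_lo=373.9, C_hi=444.9.
(200−151)/(444.9−373.9) × (406.3−373.9) + 151 = 49/71.0 × 32.4 + 151 ≈ 173.36 → 173.
Sub-indices: O₃→84, NO₂→95, SO₂→161, PM2.5→88, CO→278, PM10→173. Ranked high→low: 278, 173, 161, 95, 88, 84. Second-highest sub-index = 173.

173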